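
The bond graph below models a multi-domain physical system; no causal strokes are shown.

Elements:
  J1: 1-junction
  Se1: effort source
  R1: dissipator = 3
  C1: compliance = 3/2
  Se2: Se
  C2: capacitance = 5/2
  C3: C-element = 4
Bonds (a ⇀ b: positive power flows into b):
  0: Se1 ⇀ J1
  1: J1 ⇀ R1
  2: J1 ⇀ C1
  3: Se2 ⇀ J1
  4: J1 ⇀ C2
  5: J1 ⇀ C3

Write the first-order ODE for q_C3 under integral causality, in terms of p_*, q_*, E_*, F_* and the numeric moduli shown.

dq_C3/dt = E_Se1/3 + E_Se2/3 - 2*q_C1/9 - 2*q_C2/15 - q_C3/12

bond 0 stroke at J1  (Se1 fixes effort; stroke away)
bond 3 stroke at J1  (Se2 (Se) sets effort on bond)
bond 2 stroke at J1  (C1 integral (e out))
bond 4 stroke at J1  (C2: C, integral causality)
bond 5 stroke at J1  (prefer integral on C3)
bond 1 stroke at R1  (J1 needs exactly one f-in)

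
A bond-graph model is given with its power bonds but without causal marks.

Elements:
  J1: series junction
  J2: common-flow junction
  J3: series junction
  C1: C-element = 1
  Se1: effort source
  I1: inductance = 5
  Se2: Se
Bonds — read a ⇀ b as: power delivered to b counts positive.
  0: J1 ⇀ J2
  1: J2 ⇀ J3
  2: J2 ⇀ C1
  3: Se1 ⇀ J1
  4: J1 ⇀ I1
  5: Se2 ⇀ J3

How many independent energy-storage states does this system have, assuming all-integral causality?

2  (C1, I1 all integral)

bond 3 →J1  (source Se1 imposes e)
bond 5 →J3  (source Se2 imposes e)
bond 1 →J2  (J3: last free bond brings flow in)
bond 2 →J2  (prefer integral on C1)
bond 0 →J1  (J2: last free bond brings flow in)
bond 4 →I1  (J1 needs exactly one f-in)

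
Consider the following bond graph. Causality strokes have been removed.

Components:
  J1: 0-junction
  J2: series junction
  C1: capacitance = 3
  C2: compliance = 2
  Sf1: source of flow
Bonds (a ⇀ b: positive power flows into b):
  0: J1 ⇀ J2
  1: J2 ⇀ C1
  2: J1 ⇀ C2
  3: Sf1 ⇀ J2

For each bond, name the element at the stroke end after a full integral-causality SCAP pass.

b3 |Sf1  (Sf1: flow source, stroke at near end)
b0 |J2  (J2 flow already set via bond 3)
b1 |J2  (common-f at J2 fixed by 3)
b2 |J1  (only one effort-in slot at J1)

b0 stroke at J2
b1 stroke at J2
b2 stroke at J1
b3 stroke at Sf1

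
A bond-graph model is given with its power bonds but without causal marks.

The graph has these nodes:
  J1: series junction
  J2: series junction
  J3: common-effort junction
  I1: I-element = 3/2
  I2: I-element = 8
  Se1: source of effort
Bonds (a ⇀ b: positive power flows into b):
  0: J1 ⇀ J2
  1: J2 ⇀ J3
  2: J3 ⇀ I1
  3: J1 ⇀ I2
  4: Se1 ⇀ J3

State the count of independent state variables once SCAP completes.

2  (I1, I2 all integral)

β4 stroke→J3  (Se1 fixes effort; stroke away)
β1 stroke→J2  (J3 effort already set via bond 4)
β2 stroke→I1  (common-e at J3 fixed by 4)
β0 stroke→J1  (only one flow-in slot at J2)
β3 stroke→I2  (J1: last free bond brings flow in)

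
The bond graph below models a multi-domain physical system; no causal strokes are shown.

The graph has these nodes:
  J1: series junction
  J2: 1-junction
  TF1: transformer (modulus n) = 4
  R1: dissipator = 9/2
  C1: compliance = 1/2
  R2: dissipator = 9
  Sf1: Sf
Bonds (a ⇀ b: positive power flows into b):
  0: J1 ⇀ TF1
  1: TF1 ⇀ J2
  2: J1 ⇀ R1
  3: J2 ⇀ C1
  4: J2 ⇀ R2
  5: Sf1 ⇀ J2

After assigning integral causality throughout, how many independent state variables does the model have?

1  (C1 all integral)

b5 →Sf1  (source Sf1 imposes f)
b1 →J2  (1-jn J2 has f-setter on 5)
b3 →J2  (common-f at J2 fixed by 5)
b4 →J2  (J2: bond 5 brought flow, rest push out)
b0 →TF1  (TF1: transformer flips bond 1)
b2 →J1  (common-f at J1 fixed by 0)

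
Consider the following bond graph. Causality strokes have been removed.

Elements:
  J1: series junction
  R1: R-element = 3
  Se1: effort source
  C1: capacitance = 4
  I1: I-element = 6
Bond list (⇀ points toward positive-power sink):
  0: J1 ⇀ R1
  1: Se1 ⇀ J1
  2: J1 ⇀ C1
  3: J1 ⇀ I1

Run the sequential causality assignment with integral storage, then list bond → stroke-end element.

#1 |J1  (Se1 (Se) sets effort on bond)
#2 |J1  (prefer integral on C1)
#3 |I1  (I1 integral (f out))
#0 |J1  (J1: bond 3 brought flow, rest push out)

β0 →J1
β1 →J1
β2 →J1
β3 →I1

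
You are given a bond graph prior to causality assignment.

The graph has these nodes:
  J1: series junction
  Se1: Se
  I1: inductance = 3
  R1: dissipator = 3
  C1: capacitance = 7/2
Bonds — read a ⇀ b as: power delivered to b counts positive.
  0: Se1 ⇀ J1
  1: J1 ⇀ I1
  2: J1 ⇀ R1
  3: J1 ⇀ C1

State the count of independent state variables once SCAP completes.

2  (C1, I1 all integral)

#0 →J1  (Se1: effort source, stroke at far end)
#1 →I1  (I1: I, integral causality)
#2 →J1  (1-jn J1 has f-setter on 1)
#3 →J1  (J1: bond 1 brought flow, rest push out)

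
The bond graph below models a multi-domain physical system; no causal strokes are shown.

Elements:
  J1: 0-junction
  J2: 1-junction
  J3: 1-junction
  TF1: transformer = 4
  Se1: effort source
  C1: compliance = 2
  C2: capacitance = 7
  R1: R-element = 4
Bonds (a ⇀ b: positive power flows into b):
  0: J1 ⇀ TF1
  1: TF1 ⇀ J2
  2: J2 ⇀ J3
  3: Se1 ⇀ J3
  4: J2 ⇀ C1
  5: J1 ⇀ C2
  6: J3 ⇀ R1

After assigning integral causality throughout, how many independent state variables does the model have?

#3 |J3  (Se1: effort source, stroke at far end)
#4 |J2  (C1 integral (e out))
#5 |J1  (prefer integral on C2)
#0 |TF1  (J1 effort already set via bond 5)
#1 |J2  (TF1: transformer flips bond 0)
#2 |J3  (only one flow-in slot at J2)
#6 |R1  (J3: last free bond brings flow in)

2  (C1, C2 all integral)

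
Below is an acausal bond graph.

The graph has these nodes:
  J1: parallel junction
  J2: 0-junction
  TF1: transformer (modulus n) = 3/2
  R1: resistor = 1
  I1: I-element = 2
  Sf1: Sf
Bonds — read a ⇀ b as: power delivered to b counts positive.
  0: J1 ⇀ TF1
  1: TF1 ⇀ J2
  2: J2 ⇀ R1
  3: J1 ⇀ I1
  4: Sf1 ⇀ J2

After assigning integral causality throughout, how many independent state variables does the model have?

1  (I1 all integral)

b4 stroke→Sf1  (Sf1 fixes flow; stroke at Sf1)
b3 stroke→I1  (I1 integral (f out))
b0 stroke→J1  (J1: last free bond brings effort in)
b1 stroke→TF1  (TF1: transformer flips bond 0)
b2 stroke→J2  (only one effort-in slot at J2)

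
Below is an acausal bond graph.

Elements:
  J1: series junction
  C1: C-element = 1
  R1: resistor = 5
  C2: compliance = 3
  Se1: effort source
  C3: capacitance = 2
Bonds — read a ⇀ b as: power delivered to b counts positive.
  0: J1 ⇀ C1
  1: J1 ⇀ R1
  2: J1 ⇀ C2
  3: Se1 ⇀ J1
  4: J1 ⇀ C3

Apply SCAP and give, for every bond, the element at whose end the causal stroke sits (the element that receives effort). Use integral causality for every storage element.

b3 →J1  (Se1 fixes effort; stroke away)
b0 →J1  (C1 integral (e out))
b2 →J1  (prefer integral on C2)
b4 →J1  (C3 integral (e out))
b1 →R1  (J1: last free bond brings flow in)

b0 |J1
b1 |R1
b2 |J1
b3 |J1
b4 |J1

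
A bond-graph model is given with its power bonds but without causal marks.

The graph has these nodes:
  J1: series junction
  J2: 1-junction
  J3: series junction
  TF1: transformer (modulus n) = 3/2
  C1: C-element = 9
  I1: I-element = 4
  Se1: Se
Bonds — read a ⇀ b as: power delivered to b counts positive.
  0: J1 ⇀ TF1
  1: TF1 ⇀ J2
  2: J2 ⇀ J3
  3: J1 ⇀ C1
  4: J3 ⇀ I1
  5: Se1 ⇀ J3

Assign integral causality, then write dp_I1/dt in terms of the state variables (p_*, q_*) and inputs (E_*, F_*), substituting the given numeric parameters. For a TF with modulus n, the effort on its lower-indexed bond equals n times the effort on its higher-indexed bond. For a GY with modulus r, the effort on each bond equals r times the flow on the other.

dp_I1/dt = E_Se1 - 2*q_C1/27

#5 →J3  (source Se1 imposes e)
#3 →J1  (prefer integral on C1)
#0 →TF1  (only one flow-in slot at J1)
#1 →J2  (TF TF1: opposite of bond 0)
#2 →J3  (J2: last free bond brings flow in)
#4 →I1  (only one flow-in slot at J3)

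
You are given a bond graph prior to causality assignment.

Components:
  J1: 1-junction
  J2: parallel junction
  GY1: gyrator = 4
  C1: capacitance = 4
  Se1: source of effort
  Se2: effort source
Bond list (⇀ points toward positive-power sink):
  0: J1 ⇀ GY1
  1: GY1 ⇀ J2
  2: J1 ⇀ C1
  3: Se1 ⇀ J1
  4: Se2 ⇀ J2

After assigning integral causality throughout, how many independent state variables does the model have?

1  (C1 all integral)

bond 3 |J1  (Se1 fixes effort; stroke away)
bond 4 |J2  (Se2: effort source, stroke at far end)
bond 1 |GY1  (J2 effort already set via bond 4)
bond 0 |GY1  (through GY1, causality inverts; strokes same side of GY1)
bond 2 |J1  (J1: bond 0 brought flow, rest push out)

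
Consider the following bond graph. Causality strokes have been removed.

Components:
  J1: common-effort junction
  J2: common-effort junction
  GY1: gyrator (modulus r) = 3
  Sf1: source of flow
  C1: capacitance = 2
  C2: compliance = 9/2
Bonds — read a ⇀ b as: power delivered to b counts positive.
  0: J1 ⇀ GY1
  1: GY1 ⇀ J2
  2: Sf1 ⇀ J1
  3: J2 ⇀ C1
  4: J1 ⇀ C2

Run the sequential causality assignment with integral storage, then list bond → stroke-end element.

β0 |GY1
β1 |GY1
β2 |Sf1
β3 |J2
β4 |J1

bond 2 stroke at Sf1  (Sf1 fixes flow; stroke at Sf1)
bond 3 stroke at J2  (prefer integral on C1)
bond 1 stroke at GY1  (J2: bond 3 brought effort, rest push out)
bond 0 stroke at GY1  (GY GY1: same side as bond 1)
bond 4 stroke at J1  (only one effort-in slot at J1)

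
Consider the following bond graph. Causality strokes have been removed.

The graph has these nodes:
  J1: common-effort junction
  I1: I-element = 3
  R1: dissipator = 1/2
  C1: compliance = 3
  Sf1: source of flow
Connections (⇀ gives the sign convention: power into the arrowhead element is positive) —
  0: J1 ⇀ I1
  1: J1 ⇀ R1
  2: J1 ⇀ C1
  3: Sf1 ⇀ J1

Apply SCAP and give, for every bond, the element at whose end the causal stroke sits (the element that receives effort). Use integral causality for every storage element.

β0 |I1
β1 |R1
β2 |J1
β3 |Sf1

β3 |Sf1  (Sf1: flow source, stroke at near end)
β0 |I1  (I1 integral (f out))
β2 |J1  (C1: C, integral causality)
β1 |R1  (common-e at J1 fixed by 2)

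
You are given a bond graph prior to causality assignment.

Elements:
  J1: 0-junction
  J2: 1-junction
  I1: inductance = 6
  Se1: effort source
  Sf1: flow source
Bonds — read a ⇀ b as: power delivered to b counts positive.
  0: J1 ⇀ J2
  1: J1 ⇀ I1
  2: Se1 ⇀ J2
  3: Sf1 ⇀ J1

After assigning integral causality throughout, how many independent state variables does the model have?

#2 →J2  (Se1: effort source, stroke at far end)
#3 →Sf1  (Sf1: flow source, stroke at near end)
#0 →J1  (only one flow-in slot at J2)
#1 →I1  (common-e at J1 fixed by 0)

1  (I1 all integral)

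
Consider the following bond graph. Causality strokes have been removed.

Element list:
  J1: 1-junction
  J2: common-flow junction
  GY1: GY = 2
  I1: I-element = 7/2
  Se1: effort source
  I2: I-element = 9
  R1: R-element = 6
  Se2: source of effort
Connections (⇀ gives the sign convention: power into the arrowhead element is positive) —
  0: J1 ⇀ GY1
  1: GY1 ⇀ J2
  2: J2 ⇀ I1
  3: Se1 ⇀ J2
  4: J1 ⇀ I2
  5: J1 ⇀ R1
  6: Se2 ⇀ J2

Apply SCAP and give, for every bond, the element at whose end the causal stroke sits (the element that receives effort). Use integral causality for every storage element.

b3 stroke at J2  (source Se1 imposes e)
b6 stroke at J2  (source Se2 imposes e)
b2 stroke at I1  (prefer integral on I1)
b1 stroke at J2  (1-jn J2 has f-setter on 2)
b0 stroke at J1  (GY GY1: same side as bond 1)
b4 stroke at I2  (I2 integral (f out))
b5 stroke at J1  (J1: bond 4 brought flow, rest push out)

b0 stroke→J1
b1 stroke→J2
b2 stroke→I1
b3 stroke→J2
b4 stroke→I2
b5 stroke→J1
b6 stroke→J2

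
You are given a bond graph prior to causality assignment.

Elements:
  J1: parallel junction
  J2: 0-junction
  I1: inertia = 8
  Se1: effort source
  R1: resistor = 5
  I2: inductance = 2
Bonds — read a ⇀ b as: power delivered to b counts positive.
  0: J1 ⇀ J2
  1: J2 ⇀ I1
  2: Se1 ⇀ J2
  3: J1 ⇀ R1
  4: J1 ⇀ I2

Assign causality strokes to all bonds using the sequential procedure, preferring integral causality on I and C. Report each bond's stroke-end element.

β0 stroke→J1
β1 stroke→I1
β2 stroke→J2
β3 stroke→R1
β4 stroke→I2

b2 |J2  (Se1 fixes effort; stroke away)
b0 |J1  (common-e at J2 fixed by 2)
b1 |I1  (0-jn J2 has e-setter on 2)
b3 |R1  (0-jn J1 has e-setter on 0)
b4 |I2  (0-jn J1 has e-setter on 0)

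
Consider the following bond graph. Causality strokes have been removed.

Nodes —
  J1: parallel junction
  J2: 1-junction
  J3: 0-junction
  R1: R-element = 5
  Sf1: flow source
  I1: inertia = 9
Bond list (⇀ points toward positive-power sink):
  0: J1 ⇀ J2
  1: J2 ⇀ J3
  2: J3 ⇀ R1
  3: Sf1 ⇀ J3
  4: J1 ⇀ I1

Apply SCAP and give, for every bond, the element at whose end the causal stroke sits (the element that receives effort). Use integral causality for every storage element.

b0 stroke at J1
b1 stroke at J2
b2 stroke at J3
b3 stroke at Sf1
b4 stroke at I1

β3 →Sf1  (Sf1 fixes flow; stroke at Sf1)
β4 →I1  (I1: I, integral causality)
β0 →J1  (J1 needs exactly one e-in)
β1 →J2  (common-f at J2 fixed by 0)
β2 →J3  (closing 0-jn rule on J3)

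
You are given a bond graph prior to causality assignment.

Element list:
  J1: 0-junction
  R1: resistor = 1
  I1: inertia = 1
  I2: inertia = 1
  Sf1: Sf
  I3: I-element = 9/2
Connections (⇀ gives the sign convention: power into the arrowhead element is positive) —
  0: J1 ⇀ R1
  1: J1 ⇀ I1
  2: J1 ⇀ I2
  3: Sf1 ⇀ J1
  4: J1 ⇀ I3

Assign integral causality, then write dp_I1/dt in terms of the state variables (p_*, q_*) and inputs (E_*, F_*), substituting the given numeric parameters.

b3 →Sf1  (Sf1: flow source, stroke at near end)
b1 →I1  (I1: I, integral causality)
b2 →I2  (I2: I, integral causality)
b4 →I3  (I3 integral (f out))
b0 →J1  (only one effort-in slot at J1)

dp_I1/dt = F_Sf1 - p_I1 - p_I2 - 2*p_I3/9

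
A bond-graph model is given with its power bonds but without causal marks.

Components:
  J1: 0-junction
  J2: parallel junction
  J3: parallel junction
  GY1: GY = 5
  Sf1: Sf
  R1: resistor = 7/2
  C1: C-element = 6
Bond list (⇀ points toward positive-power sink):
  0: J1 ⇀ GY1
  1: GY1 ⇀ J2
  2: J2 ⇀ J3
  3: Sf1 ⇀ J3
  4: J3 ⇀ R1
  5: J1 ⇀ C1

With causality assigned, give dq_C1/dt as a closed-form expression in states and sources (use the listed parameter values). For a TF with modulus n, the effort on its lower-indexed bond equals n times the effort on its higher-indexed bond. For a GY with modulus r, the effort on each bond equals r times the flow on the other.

b3 |Sf1  (source Sf1 imposes f)
b5 |J1  (C1 outputs effort q/C1)
b0 |GY1  (common-e at J1 fixed by 5)
b1 |GY1  (through GY1, causality inverts; strokes same side of GY1)
b2 |J2  (closing 0-jn rule on J2)
b4 |J3  (closing 0-jn rule on J3)

dq_C1/dt = -7*F_Sf1/10 - 7*q_C1/300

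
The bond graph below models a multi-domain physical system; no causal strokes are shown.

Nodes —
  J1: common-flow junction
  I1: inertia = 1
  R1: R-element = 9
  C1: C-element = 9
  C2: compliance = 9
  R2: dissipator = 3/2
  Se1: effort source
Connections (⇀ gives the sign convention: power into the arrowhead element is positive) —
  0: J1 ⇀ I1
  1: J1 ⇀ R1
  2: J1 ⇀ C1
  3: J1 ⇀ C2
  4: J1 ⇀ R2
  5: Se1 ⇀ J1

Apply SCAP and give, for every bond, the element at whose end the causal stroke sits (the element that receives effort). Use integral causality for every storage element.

#5 stroke at J1  (source Se1 imposes e)
#0 stroke at I1  (I1 outputs flow p/I1)
#1 stroke at J1  (J1: bond 0 brought flow, rest push out)
#2 stroke at J1  (J1: bond 0 brought flow, rest push out)
#3 stroke at J1  (common-f at J1 fixed by 0)
#4 stroke at J1  (1-jn J1 has f-setter on 0)

β0 →I1
β1 →J1
β2 →J1
β3 →J1
β4 →J1
β5 →J1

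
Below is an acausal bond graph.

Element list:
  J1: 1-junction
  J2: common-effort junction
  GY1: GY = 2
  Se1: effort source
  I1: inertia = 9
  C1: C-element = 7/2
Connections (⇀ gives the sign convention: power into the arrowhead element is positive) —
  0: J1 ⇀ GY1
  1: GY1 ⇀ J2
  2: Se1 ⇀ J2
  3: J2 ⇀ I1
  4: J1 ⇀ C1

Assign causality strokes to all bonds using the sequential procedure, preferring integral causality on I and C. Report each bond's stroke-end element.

bond 0 |GY1
bond 1 |GY1
bond 2 |J2
bond 3 |I1
bond 4 |J1

bond 2 →J2  (source Se1 imposes e)
bond 1 →GY1  (0-jn J2 has e-setter on 2)
bond 3 →I1  (0-jn J2 has e-setter on 2)
bond 0 →GY1  (through GY1, causality inverts; strokes same side of GY1)
bond 4 →J1  (1-jn J1 has f-setter on 0)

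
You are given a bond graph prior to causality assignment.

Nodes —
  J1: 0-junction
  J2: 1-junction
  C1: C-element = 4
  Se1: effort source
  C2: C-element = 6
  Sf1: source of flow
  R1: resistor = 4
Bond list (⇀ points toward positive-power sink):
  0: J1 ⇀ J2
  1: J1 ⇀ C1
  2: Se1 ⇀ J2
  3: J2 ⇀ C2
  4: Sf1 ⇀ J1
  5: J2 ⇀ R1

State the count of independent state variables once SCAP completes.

2  (C1, C2 all integral)

β2 →J2  (source Se1 imposes e)
β4 →Sf1  (source Sf1 imposes f)
β1 →J1  (prefer integral on C1)
β0 →J2  (common-e at J1 fixed by 1)
β3 →J2  (prefer integral on C2)
β5 →R1  (J2 needs exactly one f-in)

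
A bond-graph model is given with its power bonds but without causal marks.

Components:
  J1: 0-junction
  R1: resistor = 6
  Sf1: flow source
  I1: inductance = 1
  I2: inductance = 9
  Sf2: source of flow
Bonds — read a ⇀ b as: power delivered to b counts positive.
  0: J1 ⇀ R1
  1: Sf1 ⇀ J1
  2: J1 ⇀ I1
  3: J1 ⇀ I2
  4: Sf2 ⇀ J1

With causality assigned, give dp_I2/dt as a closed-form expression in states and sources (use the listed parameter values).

β1 →Sf1  (Sf1: flow source, stroke at near end)
β4 →Sf2  (Sf2 (Sf) sets flow on bond)
β2 →I1  (I1: I, integral causality)
β3 →I2  (prefer integral on I2)
β0 →J1  (J1: last free bond brings effort in)

dp_I2/dt = 6*F_Sf1 + 6*F_Sf2 - 6*p_I1 - 2*p_I2/3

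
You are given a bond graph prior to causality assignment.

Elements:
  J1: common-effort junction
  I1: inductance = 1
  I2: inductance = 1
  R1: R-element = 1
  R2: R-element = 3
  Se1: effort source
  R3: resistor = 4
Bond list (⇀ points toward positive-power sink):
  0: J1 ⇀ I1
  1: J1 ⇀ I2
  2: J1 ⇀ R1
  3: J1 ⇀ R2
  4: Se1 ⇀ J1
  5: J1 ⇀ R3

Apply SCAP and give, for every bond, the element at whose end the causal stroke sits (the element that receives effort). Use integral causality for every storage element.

β4 →J1  (Se1 fixes effort; stroke away)
β0 →I1  (J1 effort already set via bond 4)
β1 →I2  (0-jn J1 has e-setter on 4)
β2 →R1  (common-e at J1 fixed by 4)
β3 →R2  (0-jn J1 has e-setter on 4)
β5 →R3  (J1 effort already set via bond 4)

#0 stroke→I1
#1 stroke→I2
#2 stroke→R1
#3 stroke→R2
#4 stroke→J1
#5 stroke→R3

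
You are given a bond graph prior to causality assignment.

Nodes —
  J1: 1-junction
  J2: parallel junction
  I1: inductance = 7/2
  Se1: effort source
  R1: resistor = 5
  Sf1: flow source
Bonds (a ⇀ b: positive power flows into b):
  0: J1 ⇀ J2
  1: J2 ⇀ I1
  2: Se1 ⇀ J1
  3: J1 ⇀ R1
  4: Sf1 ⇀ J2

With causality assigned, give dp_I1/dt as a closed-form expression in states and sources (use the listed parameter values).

dp_I1/dt = E_Se1 + 5*F_Sf1 - 10*p_I1/7

β2 →J1  (Se1: effort source, stroke at far end)
β4 →Sf1  (Sf1 (Sf) sets flow on bond)
β1 →I1  (I1 integral (f out))
β0 →J2  (J2 needs exactly one e-in)
β3 →J1  (J1 flow already set via bond 0)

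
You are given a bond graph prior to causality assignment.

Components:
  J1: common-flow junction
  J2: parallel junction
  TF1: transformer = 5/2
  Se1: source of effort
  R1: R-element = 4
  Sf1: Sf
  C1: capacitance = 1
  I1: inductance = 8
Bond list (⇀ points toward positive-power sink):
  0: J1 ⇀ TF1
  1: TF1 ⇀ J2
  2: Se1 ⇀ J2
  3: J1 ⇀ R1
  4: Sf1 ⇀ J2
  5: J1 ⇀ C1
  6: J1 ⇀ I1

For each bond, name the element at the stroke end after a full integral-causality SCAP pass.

b2 stroke→J2  (Se1 (Se) sets effort on bond)
b4 stroke→Sf1  (Sf1: flow source, stroke at near end)
b1 stroke→TF1  (J2: bond 2 brought effort, rest push out)
b0 stroke→J1  (TF1 one-in-one-out from 1)
b5 stroke→J1  (C1 integral (e out))
b6 stroke→I1  (I1 outputs flow p/I1)
b3 stroke→J1  (common-f at J1 fixed by 6)

b0 stroke at J1
b1 stroke at TF1
b2 stroke at J2
b3 stroke at J1
b4 stroke at Sf1
b5 stroke at J1
b6 stroke at I1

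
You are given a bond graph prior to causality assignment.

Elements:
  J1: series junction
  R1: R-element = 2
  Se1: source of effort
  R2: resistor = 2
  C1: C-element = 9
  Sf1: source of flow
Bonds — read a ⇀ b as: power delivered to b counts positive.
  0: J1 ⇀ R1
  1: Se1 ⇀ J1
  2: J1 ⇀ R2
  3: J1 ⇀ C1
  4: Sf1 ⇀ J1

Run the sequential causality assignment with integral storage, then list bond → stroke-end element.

#1 →J1  (Se1 fixes effort; stroke away)
#4 →Sf1  (Sf1: flow source, stroke at near end)
#0 →J1  (common-f at J1 fixed by 4)
#2 →J1  (common-f at J1 fixed by 4)
#3 →J1  (common-f at J1 fixed by 4)

b0 →J1
b1 →J1
b2 →J1
b3 →J1
b4 →Sf1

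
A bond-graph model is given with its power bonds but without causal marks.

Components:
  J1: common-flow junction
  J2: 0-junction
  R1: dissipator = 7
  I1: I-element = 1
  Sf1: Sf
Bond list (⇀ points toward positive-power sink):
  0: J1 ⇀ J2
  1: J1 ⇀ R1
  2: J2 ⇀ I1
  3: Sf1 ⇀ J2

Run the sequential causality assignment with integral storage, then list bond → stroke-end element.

β0 →J2
β1 →J1
β2 →I1
β3 →Sf1

β3 stroke→Sf1  (Sf1 fixes flow; stroke at Sf1)
β2 stroke→I1  (prefer integral on I1)
β0 stroke→J2  (closing 0-jn rule on J2)
β1 stroke→J1  (J1: bond 0 brought flow, rest push out)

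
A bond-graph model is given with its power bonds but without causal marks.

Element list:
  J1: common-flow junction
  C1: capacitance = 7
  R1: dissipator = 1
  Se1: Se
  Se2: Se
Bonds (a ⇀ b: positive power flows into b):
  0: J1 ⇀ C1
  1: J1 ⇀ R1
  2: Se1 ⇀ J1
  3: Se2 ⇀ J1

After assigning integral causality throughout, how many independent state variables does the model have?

bond 2 |J1  (Se1 (Se) sets effort on bond)
bond 3 |J1  (Se2: effort source, stroke at far end)
bond 0 |J1  (C1: C, integral causality)
bond 1 |R1  (J1 needs exactly one f-in)

1  (C1 all integral)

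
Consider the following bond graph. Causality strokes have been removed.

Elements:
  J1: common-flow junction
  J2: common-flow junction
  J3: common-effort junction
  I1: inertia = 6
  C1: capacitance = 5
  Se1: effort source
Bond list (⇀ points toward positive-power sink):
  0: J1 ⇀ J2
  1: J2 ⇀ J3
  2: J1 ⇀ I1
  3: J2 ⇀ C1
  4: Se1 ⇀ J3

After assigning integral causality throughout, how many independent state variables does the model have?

2  (C1, I1 all integral)

b4 |J3  (Se1: effort source, stroke at far end)
b1 |J2  (J3: bond 4 brought effort, rest push out)
b2 |I1  (I1 outputs flow p/I1)
b0 |J1  (J1: bond 2 brought flow, rest push out)
b3 |J2  (1-jn J2 has f-setter on 0)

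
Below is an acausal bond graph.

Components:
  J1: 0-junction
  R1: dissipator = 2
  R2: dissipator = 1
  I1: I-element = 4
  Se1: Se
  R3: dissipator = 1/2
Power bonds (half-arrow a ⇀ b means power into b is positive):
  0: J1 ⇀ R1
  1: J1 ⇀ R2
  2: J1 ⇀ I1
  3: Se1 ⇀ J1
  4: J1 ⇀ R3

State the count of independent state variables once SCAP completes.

bond 3 |J1  (Se1: effort source, stroke at far end)
bond 0 |R1  (0-jn J1 has e-setter on 3)
bond 1 |R2  (common-e at J1 fixed by 3)
bond 2 |I1  (common-e at J1 fixed by 3)
bond 4 |R3  (common-e at J1 fixed by 3)

1  (I1 all integral)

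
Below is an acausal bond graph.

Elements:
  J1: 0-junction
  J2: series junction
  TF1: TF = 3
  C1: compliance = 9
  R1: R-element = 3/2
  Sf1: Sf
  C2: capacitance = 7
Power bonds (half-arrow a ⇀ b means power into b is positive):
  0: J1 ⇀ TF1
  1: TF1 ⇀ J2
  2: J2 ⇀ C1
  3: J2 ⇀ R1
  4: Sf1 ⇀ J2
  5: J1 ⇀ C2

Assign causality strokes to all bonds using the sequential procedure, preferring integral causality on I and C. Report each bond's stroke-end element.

#4 |Sf1  (source Sf1 imposes f)
#1 |J2  (J2: bond 4 brought flow, rest push out)
#2 |J2  (1-jn J2 has f-setter on 4)
#3 |J2  (common-f at J2 fixed by 4)
#0 |TF1  (TF TF1: opposite of bond 1)
#5 |J1  (J1: last free bond brings effort in)

β0 →TF1
β1 →J2
β2 →J2
β3 →J2
β4 →Sf1
β5 →J1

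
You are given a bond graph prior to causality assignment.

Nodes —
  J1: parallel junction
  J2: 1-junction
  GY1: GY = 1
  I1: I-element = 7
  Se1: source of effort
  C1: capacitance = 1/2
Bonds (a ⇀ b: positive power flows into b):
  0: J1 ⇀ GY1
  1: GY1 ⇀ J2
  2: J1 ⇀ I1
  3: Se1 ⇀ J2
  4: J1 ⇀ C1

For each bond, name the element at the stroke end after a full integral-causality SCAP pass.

b3 |J2  (Se1 fixes effort; stroke away)
b1 |GY1  (J2: last free bond brings flow in)
b0 |GY1  (GY GY1: same side as bond 1)
b2 |I1  (I1 outputs flow p/I1)
b4 |J1  (J1: last free bond brings effort in)

β0 stroke at GY1
β1 stroke at GY1
β2 stroke at I1
β3 stroke at J2
β4 stroke at J1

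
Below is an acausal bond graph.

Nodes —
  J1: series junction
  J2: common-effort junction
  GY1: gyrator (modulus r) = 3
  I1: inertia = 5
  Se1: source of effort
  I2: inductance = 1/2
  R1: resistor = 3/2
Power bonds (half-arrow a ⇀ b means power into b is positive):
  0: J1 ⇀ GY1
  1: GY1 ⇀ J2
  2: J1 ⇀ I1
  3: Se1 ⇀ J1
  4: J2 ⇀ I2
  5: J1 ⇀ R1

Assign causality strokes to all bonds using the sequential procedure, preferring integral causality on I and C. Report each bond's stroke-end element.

β3 |J1  (Se1: effort source, stroke at far end)
β2 |I1  (I1 outputs flow p/I1)
β0 |J1  (J1: bond 2 brought flow, rest push out)
β5 |J1  (J1: bond 2 brought flow, rest push out)
β1 |J2  (through GY1, causality inverts; strokes same side of GY1)
β4 |I2  (0-jn J2 has e-setter on 1)

β0 stroke→J1
β1 stroke→J2
β2 stroke→I1
β3 stroke→J1
β4 stroke→I2
β5 stroke→J1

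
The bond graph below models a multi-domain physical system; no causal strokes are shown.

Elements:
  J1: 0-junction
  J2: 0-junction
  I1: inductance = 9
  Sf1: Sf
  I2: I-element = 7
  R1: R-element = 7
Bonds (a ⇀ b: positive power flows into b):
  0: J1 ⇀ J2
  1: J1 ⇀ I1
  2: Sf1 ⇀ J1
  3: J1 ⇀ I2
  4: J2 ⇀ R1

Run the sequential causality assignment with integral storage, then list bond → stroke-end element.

bond 0 stroke→J1
bond 1 stroke→I1
bond 2 stroke→Sf1
bond 3 stroke→I2
bond 4 stroke→J2

#2 stroke→Sf1  (Sf1: flow source, stroke at near end)
#1 stroke→I1  (prefer integral on I1)
#3 stroke→I2  (I2 outputs flow p/I2)
#0 stroke→J1  (only one effort-in slot at J1)
#4 stroke→J2  (J2 needs exactly one e-in)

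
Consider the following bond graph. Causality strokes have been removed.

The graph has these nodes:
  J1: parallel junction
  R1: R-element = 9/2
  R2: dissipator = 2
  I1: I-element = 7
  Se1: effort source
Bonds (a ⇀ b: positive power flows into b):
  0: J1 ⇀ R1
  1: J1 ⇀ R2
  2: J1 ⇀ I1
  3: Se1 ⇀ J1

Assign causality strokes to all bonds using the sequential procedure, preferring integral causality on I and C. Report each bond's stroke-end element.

bond 0 stroke→R1
bond 1 stroke→R2
bond 2 stroke→I1
bond 3 stroke→J1

b3 stroke at J1  (Se1 fixes effort; stroke away)
b0 stroke at R1  (J1: bond 3 brought effort, rest push out)
b1 stroke at R2  (J1: bond 3 brought effort, rest push out)
b2 stroke at I1  (J1: bond 3 brought effort, rest push out)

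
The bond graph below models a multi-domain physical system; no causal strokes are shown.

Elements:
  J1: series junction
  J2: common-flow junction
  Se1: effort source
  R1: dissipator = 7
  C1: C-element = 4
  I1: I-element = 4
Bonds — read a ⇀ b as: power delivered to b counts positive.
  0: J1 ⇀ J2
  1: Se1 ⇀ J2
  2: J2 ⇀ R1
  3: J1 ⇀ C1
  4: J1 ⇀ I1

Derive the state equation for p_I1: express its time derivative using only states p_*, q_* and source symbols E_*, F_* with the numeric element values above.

dp_I1/dt = E_Se1 - 7*p_I1/4 - q_C1/4

b1 |J2  (Se1 fixes effort; stroke away)
b3 |J1  (C1 outputs effort q/C1)
b4 |I1  (I1: I, integral causality)
b0 |J1  (1-jn J1 has f-setter on 4)
b2 |J2  (J2 flow already set via bond 0)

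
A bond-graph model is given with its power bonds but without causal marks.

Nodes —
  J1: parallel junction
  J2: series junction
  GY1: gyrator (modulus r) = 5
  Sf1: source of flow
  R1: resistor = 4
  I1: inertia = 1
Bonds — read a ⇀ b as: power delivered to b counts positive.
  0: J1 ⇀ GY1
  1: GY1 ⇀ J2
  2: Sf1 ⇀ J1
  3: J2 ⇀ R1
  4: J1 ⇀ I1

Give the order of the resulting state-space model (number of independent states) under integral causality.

1  (I1 all integral)

#2 stroke at Sf1  (source Sf1 imposes f)
#4 stroke at I1  (I1: I, integral causality)
#0 stroke at J1  (J1 needs exactly one e-in)
#1 stroke at J2  (GY1: gyrator matches bond 0)
#3 stroke at R1  (only one flow-in slot at J2)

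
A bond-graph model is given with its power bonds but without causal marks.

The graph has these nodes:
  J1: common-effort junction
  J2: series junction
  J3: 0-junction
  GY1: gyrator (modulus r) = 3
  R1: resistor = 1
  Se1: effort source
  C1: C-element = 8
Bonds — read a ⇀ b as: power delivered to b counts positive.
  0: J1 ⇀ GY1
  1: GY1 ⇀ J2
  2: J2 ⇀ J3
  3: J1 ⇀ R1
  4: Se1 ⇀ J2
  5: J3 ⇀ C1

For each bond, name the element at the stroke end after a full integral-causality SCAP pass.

bond 0 stroke at GY1
bond 1 stroke at GY1
bond 2 stroke at J2
bond 3 stroke at J1
bond 4 stroke at J2
bond 5 stroke at J3

β4 →J2  (Se1: effort source, stroke at far end)
β5 →J3  (C1 outputs effort q/C1)
β2 →J2  (0-jn J3 has e-setter on 5)
β1 →GY1  (J2 needs exactly one f-in)
β0 →GY1  (GY1: gyrator matches bond 1)
β3 →J1  (J1: last free bond brings effort in)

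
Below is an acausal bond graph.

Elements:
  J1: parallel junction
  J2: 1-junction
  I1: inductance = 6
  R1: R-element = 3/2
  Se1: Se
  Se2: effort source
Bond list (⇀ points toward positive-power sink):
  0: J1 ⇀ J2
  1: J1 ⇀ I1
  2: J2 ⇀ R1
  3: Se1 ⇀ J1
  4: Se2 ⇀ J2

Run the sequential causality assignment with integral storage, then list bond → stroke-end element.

bond 3 →J1  (Se1 fixes effort; stroke away)
bond 4 →J2  (source Se2 imposes e)
bond 0 →J2  (J1 effort already set via bond 3)
bond 1 →I1  (J1: bond 3 brought effort, rest push out)
bond 2 →R1  (closing 1-jn rule on J2)

b0 stroke→J2
b1 stroke→I1
b2 stroke→R1
b3 stroke→J1
b4 stroke→J2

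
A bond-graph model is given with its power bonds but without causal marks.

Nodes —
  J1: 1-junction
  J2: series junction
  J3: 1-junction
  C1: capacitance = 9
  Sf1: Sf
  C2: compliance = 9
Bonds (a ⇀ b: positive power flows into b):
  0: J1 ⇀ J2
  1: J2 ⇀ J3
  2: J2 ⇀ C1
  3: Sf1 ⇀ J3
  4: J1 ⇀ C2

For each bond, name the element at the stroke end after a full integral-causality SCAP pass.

b0 →J2
b1 →J3
b2 →J2
b3 →Sf1
b4 →J1

b3 stroke at Sf1  (Sf1: flow source, stroke at near end)
b1 stroke at J3  (J3 flow already set via bond 3)
b0 stroke at J2  (J2: bond 1 brought flow, rest push out)
b2 stroke at J2  (common-f at J2 fixed by 1)
b4 stroke at J1  (J1 flow already set via bond 0)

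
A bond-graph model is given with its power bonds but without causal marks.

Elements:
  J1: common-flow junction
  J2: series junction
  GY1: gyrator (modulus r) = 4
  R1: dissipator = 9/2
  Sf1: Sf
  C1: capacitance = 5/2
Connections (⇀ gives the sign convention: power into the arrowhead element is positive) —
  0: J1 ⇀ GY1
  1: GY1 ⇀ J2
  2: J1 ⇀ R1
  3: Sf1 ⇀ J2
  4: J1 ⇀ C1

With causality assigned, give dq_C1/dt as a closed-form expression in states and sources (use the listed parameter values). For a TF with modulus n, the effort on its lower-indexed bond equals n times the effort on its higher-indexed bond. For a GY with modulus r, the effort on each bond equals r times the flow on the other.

β3 stroke→Sf1  (Sf1 fixes flow; stroke at Sf1)
β1 stroke→J2  (1-jn J2 has f-setter on 3)
β0 stroke→J1  (GY GY1: same side as bond 1)
β4 stroke→J1  (prefer integral on C1)
β2 stroke→R1  (closing 1-jn rule on J1)

dq_C1/dt = -8*F_Sf1/9 - 4*q_C1/45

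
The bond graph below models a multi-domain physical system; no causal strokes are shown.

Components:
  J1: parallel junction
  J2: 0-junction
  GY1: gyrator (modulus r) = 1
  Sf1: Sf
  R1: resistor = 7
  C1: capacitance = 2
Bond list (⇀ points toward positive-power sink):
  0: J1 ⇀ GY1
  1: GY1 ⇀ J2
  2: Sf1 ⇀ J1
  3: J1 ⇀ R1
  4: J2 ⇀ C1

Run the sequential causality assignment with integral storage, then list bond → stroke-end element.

#2 →Sf1  (Sf1 (Sf) sets flow on bond)
#4 →J2  (C1 outputs effort q/C1)
#1 →GY1  (J2: bond 4 brought effort, rest push out)
#0 →GY1  (through GY1, causality inverts; strokes same side of GY1)
#3 →J1  (closing 0-jn rule on J1)

β0 stroke→GY1
β1 stroke→GY1
β2 stroke→Sf1
β3 stroke→J1
β4 stroke→J2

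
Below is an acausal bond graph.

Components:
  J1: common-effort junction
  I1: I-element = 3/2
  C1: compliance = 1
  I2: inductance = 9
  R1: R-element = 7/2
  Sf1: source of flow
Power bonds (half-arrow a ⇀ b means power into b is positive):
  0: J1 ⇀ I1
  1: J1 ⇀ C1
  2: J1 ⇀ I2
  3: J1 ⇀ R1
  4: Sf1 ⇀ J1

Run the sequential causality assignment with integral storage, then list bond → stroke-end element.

b0 →I1
b1 →J1
b2 →I2
b3 →R1
b4 →Sf1

bond 4 |Sf1  (source Sf1 imposes f)
bond 0 |I1  (prefer integral on I1)
bond 1 |J1  (C1 integral (e out))
bond 2 |I2  (J1 effort already set via bond 1)
bond 3 |R1  (J1: bond 1 brought effort, rest push out)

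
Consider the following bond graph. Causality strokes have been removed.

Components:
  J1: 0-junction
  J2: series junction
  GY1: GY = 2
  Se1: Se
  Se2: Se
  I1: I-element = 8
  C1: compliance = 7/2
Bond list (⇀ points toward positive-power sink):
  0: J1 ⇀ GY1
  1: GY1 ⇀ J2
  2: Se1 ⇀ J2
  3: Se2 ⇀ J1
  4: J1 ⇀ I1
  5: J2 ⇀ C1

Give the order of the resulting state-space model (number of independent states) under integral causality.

2  (C1, I1 all integral)

β2 |J2  (source Se1 imposes e)
β3 |J1  (Se2 (Se) sets effort on bond)
β0 |GY1  (0-jn J1 has e-setter on 3)
β4 |I1  (common-e at J1 fixed by 3)
β1 |GY1  (GY1 both-in/both-out from 0)
β5 |J2  (J2: bond 1 brought flow, rest push out)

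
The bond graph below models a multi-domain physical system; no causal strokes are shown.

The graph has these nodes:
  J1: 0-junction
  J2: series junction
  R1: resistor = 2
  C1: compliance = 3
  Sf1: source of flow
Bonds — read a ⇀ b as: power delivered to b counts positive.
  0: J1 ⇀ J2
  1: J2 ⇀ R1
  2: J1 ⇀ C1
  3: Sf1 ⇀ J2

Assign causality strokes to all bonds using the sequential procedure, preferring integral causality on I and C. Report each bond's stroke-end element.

β0 →J2
β1 →J2
β2 →J1
β3 →Sf1

β3 →Sf1  (Sf1 fixes flow; stroke at Sf1)
β0 →J2  (J2: bond 3 brought flow, rest push out)
β1 →J2  (J2: bond 3 brought flow, rest push out)
β2 →J1  (J1 needs exactly one e-in)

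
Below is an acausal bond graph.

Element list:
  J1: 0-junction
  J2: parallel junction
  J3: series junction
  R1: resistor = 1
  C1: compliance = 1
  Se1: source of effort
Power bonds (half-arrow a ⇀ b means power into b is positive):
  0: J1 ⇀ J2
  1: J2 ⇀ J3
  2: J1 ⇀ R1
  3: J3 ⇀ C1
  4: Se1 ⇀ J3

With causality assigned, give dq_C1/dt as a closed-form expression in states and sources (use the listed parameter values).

dq_C1/dt = E_Se1 - q_C1

bond 4 |J3  (Se1 (Se) sets effort on bond)
bond 3 |J3  (C1 integral (e out))
bond 1 |J2  (J3 needs exactly one f-in)
bond 0 |J1  (0-jn J2 has e-setter on 1)
bond 2 |R1  (J1 effort already set via bond 0)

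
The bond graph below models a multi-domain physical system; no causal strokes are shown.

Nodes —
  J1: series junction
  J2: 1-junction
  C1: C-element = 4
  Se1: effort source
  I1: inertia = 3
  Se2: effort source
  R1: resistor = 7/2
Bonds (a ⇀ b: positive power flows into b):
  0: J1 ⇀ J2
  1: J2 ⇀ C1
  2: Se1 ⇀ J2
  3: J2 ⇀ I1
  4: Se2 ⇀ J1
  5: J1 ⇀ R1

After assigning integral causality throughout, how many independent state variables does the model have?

2  (C1, I1 all integral)

β2 →J2  (Se1: effort source, stroke at far end)
β4 →J1  (Se2 fixes effort; stroke away)
β1 →J2  (C1 integral (e out))
β3 →I1  (I1 outputs flow p/I1)
β0 →J2  (common-f at J2 fixed by 3)
β5 →J1  (J1 flow already set via bond 0)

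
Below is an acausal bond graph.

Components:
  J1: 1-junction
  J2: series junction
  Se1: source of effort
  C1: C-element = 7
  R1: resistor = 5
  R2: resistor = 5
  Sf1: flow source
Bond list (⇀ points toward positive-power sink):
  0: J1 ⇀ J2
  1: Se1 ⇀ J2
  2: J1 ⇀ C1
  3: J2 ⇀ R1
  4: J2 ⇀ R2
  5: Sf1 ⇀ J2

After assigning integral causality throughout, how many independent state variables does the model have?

1  (C1 all integral)

b1 stroke at J2  (Se1: effort source, stroke at far end)
b5 stroke at Sf1  (source Sf1 imposes f)
b0 stroke at J2  (J2 flow already set via bond 5)
b3 stroke at J2  (J2 flow already set via bond 5)
b4 stroke at J2  (1-jn J2 has f-setter on 5)
b2 stroke at J1  (J1 flow already set via bond 0)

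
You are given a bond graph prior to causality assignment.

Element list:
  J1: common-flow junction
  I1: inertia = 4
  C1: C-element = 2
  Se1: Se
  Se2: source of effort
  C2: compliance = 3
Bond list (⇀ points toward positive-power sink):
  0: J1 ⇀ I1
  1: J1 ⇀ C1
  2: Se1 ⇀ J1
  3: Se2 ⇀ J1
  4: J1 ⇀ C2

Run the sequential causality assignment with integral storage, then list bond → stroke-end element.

β0 →I1
β1 →J1
β2 →J1
β3 →J1
β4 →J1

b2 stroke→J1  (source Se1 imposes e)
b3 stroke→J1  (Se2 fixes effort; stroke away)
b0 stroke→I1  (I1 outputs flow p/I1)
b1 stroke→J1  (common-f at J1 fixed by 0)
b4 stroke→J1  (J1 flow already set via bond 0)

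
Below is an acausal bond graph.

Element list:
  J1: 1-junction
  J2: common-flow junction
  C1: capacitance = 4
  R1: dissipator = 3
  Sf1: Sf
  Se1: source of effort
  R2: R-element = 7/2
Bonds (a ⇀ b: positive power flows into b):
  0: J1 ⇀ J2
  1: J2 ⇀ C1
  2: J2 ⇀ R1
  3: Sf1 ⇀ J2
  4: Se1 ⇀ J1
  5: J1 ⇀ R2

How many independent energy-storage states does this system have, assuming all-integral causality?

1  (C1 all integral)

bond 3 →Sf1  (Sf1: flow source, stroke at near end)
bond 4 →J1  (source Se1 imposes e)
bond 0 →J2  (1-jn J2 has f-setter on 3)
bond 1 →J2  (common-f at J2 fixed by 3)
bond 2 →J2  (J2 flow already set via bond 3)
bond 5 →J1  (common-f at J1 fixed by 0)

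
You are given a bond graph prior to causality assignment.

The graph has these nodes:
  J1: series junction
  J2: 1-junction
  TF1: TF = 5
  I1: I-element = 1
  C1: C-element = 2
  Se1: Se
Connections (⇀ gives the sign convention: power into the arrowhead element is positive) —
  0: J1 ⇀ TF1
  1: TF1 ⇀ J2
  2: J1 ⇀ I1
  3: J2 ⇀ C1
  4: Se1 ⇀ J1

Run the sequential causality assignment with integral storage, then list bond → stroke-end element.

bond 4 stroke at J1  (Se1: effort source, stroke at far end)
bond 2 stroke at I1  (prefer integral on I1)
bond 0 stroke at J1  (J1 flow already set via bond 2)
bond 1 stroke at TF1  (TF1: transformer flips bond 0)
bond 3 stroke at J2  (J2: bond 1 brought flow, rest push out)

β0 stroke at J1
β1 stroke at TF1
β2 stroke at I1
β3 stroke at J2
β4 stroke at J1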